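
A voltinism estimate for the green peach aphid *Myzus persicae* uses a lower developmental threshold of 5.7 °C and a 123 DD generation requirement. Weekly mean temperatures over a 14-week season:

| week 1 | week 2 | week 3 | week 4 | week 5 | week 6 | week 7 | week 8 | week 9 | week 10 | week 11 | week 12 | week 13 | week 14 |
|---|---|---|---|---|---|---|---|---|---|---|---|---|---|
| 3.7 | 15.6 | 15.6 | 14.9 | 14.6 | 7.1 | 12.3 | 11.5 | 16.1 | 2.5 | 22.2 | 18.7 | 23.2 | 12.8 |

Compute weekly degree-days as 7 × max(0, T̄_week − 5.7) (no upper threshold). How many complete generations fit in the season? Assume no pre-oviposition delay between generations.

6 generations

Weekly DD (7 × max(0, T̄ − 5.7)): 0.0, 69.3, 69.3, 64.4, 62.3, 9.8, 46.2, 40.6, 72.8, 0.0, 115.5, 91.0, 122.5, 49.7.
Season total = 813.4 DD.
Complete generations = ⌊813.4 / 123⌋ = 6.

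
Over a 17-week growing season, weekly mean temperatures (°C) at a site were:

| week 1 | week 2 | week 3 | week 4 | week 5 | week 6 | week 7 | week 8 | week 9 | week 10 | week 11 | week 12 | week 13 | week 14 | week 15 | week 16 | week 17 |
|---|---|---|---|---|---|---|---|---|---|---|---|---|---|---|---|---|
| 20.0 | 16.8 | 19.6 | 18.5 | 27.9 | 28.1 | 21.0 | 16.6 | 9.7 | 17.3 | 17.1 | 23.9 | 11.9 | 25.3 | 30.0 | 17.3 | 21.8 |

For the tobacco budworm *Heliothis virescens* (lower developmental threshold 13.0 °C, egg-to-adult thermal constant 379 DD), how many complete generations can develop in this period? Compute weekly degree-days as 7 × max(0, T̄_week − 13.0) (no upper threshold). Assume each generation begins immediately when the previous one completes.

Weekly DD (7 × max(0, T̄ − 13.0)): 49.0, 26.6, 46.2, 38.5, 104.3, 105.7, 56.0, 25.2, 0.0, 30.1, 28.7, 76.3, 0.0, 86.1, 119.0, 30.1, 61.6.
Season total = 883.4 DD.
Complete generations = ⌊883.4 / 379⌋ = 2.

2 generations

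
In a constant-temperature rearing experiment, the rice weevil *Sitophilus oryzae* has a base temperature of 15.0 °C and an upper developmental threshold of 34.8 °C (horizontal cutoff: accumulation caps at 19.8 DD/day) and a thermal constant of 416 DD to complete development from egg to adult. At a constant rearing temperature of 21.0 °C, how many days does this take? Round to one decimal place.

69.3 days

Daily accumulation = 21.0 − 15.0 = 6.0 DD/day.
Duration = 416 / 6.0 = 69.333 ≈ 69.3 days.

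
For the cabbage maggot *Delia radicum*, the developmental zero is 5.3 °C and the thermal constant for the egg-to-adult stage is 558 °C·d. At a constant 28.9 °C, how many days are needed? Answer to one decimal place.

Daily accumulation = 28.9 − 5.3 = 23.6 DD/day.
Duration = 558 / 23.6 = 23.644 ≈ 23.6 days.

23.6 days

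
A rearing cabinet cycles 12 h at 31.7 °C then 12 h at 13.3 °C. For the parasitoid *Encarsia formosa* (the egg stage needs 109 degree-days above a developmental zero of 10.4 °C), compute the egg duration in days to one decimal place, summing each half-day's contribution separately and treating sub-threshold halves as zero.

Day half: max(0, 31.7 − 10.4) × 0.5 = 21.3 × 0.5 = 10.65 DD.
Night half: max(0, 13.3 − 10.4) × 0.5 = 2.9 × 0.5 = 1.45 DD.
Per 24 h: 12.10 DD/day.
Duration = 109 / 12.10 = 9.008 ≈ 9.0 days.

9.0 days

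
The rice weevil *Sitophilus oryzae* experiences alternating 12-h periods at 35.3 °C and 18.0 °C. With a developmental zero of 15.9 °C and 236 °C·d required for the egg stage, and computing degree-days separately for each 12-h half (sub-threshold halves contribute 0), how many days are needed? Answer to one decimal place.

22.0 days

Day half: max(0, 35.3 − 15.9) × 0.5 = 19.4 × 0.5 = 9.70 DD.
Night half: max(0, 18.0 − 15.9) × 0.5 = 2.1 × 0.5 = 1.05 DD.
Per 24 h: 10.75 DD/day.
Duration = 236 / 10.75 = 21.953 ≈ 22.0 days.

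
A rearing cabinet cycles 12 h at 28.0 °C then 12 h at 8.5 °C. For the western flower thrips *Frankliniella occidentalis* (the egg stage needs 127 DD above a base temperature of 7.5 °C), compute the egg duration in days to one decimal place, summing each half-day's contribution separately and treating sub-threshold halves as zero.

11.8 days

Day half: max(0, 28.0 − 7.5) × 0.5 = 20.5 × 0.5 = 10.25 DD.
Night half: max(0, 8.5 − 7.5) × 0.5 = 1.0 × 0.5 = 0.50 DD.
Per 24 h: 10.75 DD/day.
Duration = 127 / 10.75 = 11.814 ≈ 11.8 days.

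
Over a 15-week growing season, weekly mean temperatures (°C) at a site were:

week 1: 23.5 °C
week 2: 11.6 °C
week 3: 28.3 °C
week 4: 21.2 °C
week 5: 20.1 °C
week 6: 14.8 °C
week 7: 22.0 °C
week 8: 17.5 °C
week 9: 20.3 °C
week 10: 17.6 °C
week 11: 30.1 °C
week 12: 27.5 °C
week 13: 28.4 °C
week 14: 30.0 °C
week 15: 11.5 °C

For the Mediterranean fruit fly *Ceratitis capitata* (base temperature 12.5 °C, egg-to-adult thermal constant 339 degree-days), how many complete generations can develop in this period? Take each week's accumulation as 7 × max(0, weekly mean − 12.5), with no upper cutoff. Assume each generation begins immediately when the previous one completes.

Weekly DD (7 × max(0, T̄ − 12.5)): 77.0, 0.0, 110.6, 60.9, 53.2, 16.1, 66.5, 35.0, 54.6, 35.7, 123.2, 105.0, 111.3, 122.5, 0.0.
Season total = 971.6 DD.
Complete generations = ⌊971.6 / 339⌋ = 2.

2 generations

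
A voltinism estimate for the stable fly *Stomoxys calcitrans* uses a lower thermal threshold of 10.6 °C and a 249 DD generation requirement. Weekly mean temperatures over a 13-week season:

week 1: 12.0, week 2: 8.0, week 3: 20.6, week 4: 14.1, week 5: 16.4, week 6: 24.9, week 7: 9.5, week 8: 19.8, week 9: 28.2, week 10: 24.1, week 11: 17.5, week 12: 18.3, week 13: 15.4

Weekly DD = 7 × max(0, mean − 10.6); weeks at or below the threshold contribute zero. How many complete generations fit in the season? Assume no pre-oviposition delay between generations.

Weekly DD (7 × max(0, T̄ − 10.6)): 9.8, 0.0, 70.0, 24.5, 40.6, 100.1, 0.0, 64.4, 123.2, 94.5, 48.3, 53.9, 33.6.
Season total = 662.9 DD.
Complete generations = ⌊662.9 / 249⌋ = 2.

2 generations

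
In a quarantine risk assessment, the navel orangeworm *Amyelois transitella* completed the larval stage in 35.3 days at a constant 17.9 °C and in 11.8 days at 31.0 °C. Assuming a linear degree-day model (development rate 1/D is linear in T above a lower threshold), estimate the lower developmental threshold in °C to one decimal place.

11.3 °C

Under the model K = D·(T − T_b), so D₁·(T₁ − T_b) = D₂·(T₂ − T_b).
35.3·(17.9 − T_b) = 11.8·(31.0 − T_b)
T_b = (35.3·17.9 − 11.8·31.0) / (35.3 − 11.8) = 266.07 / 23.5 = 11.322 °C ≈ 11.3 °C.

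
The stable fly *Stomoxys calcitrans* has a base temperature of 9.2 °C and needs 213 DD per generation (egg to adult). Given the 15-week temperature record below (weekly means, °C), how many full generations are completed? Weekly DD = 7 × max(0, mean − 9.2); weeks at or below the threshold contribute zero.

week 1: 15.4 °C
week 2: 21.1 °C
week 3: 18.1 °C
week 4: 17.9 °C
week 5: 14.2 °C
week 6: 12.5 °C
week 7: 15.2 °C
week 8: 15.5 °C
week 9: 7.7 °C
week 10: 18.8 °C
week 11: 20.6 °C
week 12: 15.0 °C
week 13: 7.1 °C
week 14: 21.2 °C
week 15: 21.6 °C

Weekly DD (7 × max(0, T̄ − 9.2)): 43.4, 83.3, 62.3, 60.9, 35.0, 23.1, 42.0, 44.1, 0.0, 67.2, 79.8, 40.6, 0.0, 84.0, 86.8.
Season total = 752.5 DD.
Complete generations = ⌊752.5 / 213⌋ = 3.

3 generations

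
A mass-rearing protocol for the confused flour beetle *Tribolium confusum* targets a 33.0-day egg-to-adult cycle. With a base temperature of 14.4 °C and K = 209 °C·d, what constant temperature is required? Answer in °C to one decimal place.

20.7 °C

Required daily accumulation = 209 / 33.0 = 6.333 DD/day.
T = T_base + 6.333 = 14.4 + 6.333 = 20.733 ≈ 20.7 °C.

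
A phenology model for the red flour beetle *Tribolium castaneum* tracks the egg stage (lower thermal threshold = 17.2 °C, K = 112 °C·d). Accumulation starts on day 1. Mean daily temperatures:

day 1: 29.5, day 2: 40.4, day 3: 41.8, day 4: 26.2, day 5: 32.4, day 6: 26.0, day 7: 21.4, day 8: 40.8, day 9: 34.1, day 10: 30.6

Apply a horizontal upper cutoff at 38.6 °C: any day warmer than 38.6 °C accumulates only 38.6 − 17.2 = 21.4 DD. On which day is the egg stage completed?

Daily DD above 17.2 °C (capped at 21.4): 12.3, 21.4, 21.4, 9.0, 15.2, 8.8, 4.2, 21.4, 16.9, 13.4.
Cumulative: 12.3, 33.7, 55.1, 64.1, 79.3, 88.1, 92.3, 113.7, 130.6, 144.0.
The total first reaches 112 DD on day 8.

day 8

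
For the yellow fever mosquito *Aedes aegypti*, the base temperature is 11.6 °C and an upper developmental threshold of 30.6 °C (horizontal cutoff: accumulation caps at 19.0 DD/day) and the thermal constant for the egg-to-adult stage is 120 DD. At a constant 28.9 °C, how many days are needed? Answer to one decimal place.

Daily accumulation = 28.9 − 11.6 = 17.3 DD/day.
Duration = 120 / 17.3 = 6.936 ≈ 6.9 days.

6.9 days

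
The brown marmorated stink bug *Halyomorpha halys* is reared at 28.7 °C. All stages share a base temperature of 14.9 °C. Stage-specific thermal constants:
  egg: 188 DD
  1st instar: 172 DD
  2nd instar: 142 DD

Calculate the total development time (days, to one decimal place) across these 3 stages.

Daily accumulation at 28.7 °C = 28.7 − 14.9 = 13.8 DD/day.
Total K = 188 + 172 + 142 = 502 DD.
Total duration = 502 / 13.8 = 36.377 ≈ 36.4 days.

36.4 days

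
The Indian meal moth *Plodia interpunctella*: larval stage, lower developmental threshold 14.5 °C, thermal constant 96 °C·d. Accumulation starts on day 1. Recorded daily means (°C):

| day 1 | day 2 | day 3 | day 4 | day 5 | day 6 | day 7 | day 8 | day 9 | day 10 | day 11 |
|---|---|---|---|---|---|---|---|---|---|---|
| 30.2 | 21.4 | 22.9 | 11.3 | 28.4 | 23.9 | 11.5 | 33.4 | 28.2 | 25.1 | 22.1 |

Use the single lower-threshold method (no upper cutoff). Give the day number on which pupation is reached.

day 10

Daily DD above 14.5 °C: 15.7, 6.9, 8.4, 0.0, 13.9, 9.4, 0.0, 18.9, 13.7, 10.6, 7.6.
Cumulative: 15.7, 22.6, 31.0, 31.0, 44.9, 54.3, 54.3, 73.2, 86.9, 97.5, 105.1.
The total first reaches 96 DD on day 10.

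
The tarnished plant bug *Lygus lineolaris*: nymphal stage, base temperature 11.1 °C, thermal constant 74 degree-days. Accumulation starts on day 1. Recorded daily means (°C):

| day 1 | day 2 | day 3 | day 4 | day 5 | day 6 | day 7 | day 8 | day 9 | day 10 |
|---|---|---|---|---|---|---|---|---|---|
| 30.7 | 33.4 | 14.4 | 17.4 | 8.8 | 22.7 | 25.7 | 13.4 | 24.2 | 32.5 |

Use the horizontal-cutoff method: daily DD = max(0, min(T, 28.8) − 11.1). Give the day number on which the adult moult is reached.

Daily DD above 11.1 °C (capped at 17.7): 17.7, 17.7, 3.3, 6.3, 0.0, 11.6, 14.6, 2.3, 13.1, 17.7.
Cumulative: 17.7, 35.4, 38.7, 45.0, 45.0, 56.6, 71.2, 73.5, 86.6, 104.3.
The total first reaches 74 DD on day 9.

day 9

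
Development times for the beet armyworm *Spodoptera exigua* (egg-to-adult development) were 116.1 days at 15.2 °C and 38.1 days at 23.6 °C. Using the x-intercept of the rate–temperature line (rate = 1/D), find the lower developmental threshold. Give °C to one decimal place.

11.1 °C

Linear rate model ⇒ the product D·(T − T_b) is constant across temperatures.
116.1·(15.2 − T_b) = 38.1·(23.6 − T_b)
T_b = (116.1·15.2 − 38.1·23.6) / (116.1 − 38.1) = 865.56 / 78.0 = 11.097 °C ≈ 11.1 °C.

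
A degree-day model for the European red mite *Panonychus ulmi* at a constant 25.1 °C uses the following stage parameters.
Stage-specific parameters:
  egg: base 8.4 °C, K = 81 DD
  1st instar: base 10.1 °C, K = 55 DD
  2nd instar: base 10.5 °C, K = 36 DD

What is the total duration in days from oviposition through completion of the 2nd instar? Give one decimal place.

11.0 days

egg: 81 / (25.1 − 8.4) = 81 / 16.7 = 4.850 d.
1st instar: 55 / (25.1 − 10.1) = 55 / 15.0 = 3.667 d.
2nd instar: 36 / (25.1 − 10.5) = 36 / 14.6 = 2.466 d.
Sum = 10.983 ≈ 11.0 days.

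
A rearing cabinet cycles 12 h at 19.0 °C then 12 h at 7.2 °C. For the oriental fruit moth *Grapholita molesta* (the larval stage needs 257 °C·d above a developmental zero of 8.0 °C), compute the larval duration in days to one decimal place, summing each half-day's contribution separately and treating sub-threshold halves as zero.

46.7 days

Day half: max(0, 19.0 − 8.0) × 0.5 = 11.0 × 0.5 = 5.50 DD.
Night half: max(0, 7.2 − 8.0) × 0.5 = 0.0 × 0.5 = 0.00 DD.
Per 24 h: 5.50 DD/day.
Duration = 257 / 5.50 = 46.727 ≈ 46.7 days.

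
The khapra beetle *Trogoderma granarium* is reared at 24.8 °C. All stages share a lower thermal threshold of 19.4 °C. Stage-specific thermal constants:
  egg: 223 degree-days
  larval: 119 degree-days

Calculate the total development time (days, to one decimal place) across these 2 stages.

63.3 days

Daily accumulation at 24.8 °C = 24.8 − 19.4 = 5.4 DD/day.
Total K = 223 + 119 = 342 DD.
Total duration = 342 / 5.4 = 63.333 ≈ 63.3 days.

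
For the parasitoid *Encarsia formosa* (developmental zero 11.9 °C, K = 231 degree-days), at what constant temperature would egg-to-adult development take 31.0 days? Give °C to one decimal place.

Required daily accumulation = 231 / 31.0 = 7.452 DD/day.
T = T_base + 7.452 = 11.9 + 7.452 = 19.352 ≈ 19.4 °C.

19.4 °C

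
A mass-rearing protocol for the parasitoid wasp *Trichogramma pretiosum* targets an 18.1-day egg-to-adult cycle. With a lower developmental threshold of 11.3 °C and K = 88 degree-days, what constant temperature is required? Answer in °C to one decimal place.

16.2 °C

Required daily accumulation = 88 / 18.1 = 4.862 DD/day.
T = T_base + 4.862 = 11.3 + 4.862 = 16.162 ≈ 16.2 °C.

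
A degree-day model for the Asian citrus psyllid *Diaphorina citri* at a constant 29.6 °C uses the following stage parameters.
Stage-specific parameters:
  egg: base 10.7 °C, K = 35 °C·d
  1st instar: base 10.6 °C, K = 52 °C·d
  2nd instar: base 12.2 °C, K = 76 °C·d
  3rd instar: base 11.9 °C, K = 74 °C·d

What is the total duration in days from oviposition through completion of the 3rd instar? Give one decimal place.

13.1 days

egg: 35 / (29.6 − 10.7) = 35 / 18.9 = 1.852 d.
1st instar: 52 / (29.6 − 10.6) = 52 / 19.0 = 2.737 d.
2nd instar: 76 / (29.6 − 12.2) = 76 / 17.4 = 4.368 d.
3rd instar: 74 / (29.6 − 11.9) = 74 / 17.7 = 4.181 d.
Sum = 13.137 ≈ 13.1 days.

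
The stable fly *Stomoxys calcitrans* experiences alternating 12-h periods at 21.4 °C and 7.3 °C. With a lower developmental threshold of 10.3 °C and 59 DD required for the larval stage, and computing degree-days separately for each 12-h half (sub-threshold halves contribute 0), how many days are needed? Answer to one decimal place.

10.6 days

Day half: max(0, 21.4 − 10.3) × 0.5 = 11.1 × 0.5 = 5.55 DD.
Night half: max(0, 7.3 − 10.3) × 0.5 = 0.0 × 0.5 = 0.00 DD.
Per 24 h: 5.55 DD/day.
Duration = 59 / 5.55 = 10.631 ≈ 10.6 days.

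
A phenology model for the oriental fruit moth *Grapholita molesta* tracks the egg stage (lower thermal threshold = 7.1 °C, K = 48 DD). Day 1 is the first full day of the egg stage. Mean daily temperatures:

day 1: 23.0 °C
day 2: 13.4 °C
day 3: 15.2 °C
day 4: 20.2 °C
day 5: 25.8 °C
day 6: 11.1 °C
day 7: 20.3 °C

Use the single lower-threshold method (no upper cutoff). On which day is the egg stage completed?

Daily DD above 7.1 °C: 15.9, 6.3, 8.1, 13.1, 18.7, 4.0, 13.2.
Cumulative: 15.9, 22.2, 30.3, 43.4, 62.1, 66.1, 79.3.
The total first reaches 48 DD on day 5.

day 5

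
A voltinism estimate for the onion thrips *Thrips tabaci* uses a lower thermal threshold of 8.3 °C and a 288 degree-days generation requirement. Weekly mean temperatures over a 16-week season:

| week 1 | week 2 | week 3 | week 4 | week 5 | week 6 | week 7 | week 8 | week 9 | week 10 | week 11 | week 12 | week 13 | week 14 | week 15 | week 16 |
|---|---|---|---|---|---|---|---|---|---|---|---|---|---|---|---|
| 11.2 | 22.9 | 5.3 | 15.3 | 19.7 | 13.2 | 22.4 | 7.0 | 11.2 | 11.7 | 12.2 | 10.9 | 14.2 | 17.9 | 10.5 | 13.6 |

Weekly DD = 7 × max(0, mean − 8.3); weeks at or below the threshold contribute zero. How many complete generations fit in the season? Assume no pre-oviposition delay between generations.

Weekly DD (7 × max(0, T̄ − 8.3)): 20.3, 102.2, 0.0, 49.0, 79.8, 34.3, 98.7, 0.0, 20.3, 23.8, 27.3, 18.2, 41.3, 67.2, 15.4, 37.1.
Season total = 634.9 DD.
Complete generations = ⌊634.9 / 288⌋ = 2.

2 generations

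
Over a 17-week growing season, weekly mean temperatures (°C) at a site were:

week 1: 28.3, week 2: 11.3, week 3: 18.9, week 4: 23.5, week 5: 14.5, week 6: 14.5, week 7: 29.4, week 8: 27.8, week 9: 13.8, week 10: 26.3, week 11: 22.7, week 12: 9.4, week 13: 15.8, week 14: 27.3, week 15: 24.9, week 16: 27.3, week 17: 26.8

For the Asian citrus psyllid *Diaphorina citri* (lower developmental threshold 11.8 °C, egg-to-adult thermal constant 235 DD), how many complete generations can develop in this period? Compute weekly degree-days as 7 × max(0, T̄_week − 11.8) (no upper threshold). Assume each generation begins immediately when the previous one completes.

Weekly DD (7 × max(0, T̄ − 11.8)): 115.5, 0.0, 49.7, 81.9, 18.9, 18.9, 123.2, 112.0, 14.0, 101.5, 76.3, 0.0, 28.0, 108.5, 91.7, 108.5, 105.0.
Season total = 1153.6 DD.
Complete generations = ⌊1153.6 / 235⌋ = 4.

4 generations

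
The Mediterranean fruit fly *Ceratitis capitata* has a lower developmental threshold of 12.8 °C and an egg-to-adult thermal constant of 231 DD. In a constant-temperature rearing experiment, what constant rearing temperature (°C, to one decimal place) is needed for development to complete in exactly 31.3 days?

Required daily accumulation = 231 / 31.3 = 7.380 DD/day.
T = T_base + 7.380 = 12.8 + 7.380 = 20.180 ≈ 20.2 °C.

20.2 °C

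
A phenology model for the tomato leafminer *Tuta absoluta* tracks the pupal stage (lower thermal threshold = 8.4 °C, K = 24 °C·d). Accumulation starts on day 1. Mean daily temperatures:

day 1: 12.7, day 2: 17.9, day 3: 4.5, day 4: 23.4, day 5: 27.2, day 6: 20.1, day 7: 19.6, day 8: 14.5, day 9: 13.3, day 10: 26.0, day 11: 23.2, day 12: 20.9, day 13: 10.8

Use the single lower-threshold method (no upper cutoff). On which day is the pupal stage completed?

Daily DD above 8.4 °C: 4.3, 9.5, 0.0, 15.0, 18.8, 11.7, 11.2, 6.1, 4.9, 17.6, 14.8, 12.5, 2.4.
Cumulative: 4.3, 13.8, 13.8, 28.8, 47.6, 59.3, 70.5, 76.6, 81.5, 99.1, 113.9, 126.4, 128.8.
The total first reaches 24 DD on day 4.

day 4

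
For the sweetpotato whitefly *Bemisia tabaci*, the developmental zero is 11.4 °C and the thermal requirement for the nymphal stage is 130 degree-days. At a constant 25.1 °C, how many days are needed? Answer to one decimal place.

9.5 days

Daily accumulation = 25.1 − 11.4 = 13.7 DD/day.
Duration = 130 / 13.7 = 9.489 ≈ 9.5 days.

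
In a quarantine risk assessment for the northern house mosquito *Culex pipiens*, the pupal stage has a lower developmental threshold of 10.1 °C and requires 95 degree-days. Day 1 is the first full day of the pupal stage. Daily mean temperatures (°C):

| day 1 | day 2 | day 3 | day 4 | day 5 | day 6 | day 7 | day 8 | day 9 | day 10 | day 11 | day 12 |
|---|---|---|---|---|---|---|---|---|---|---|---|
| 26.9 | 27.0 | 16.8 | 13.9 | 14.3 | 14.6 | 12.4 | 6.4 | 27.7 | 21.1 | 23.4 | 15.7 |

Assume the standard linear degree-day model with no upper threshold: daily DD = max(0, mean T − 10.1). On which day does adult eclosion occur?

day 11

Daily DD above 10.1 °C: 16.8, 16.9, 6.7, 3.8, 4.2, 4.5, 2.3, 0.0, 17.6, 11.0, 13.3, 5.6.
Cumulative: 16.8, 33.7, 40.4, 44.2, 48.4, 52.9, 55.2, 55.2, 72.8, 83.8, 97.1, 102.7.
The total first reaches 95 DD on day 11.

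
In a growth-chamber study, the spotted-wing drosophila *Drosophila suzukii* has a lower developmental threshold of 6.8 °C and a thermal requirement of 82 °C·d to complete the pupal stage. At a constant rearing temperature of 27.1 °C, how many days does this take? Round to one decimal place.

Daily accumulation = 27.1 − 6.8 = 20.3 DD/day.
Duration = 82 / 20.3 = 4.039 ≈ 4.0 days.

4.0 days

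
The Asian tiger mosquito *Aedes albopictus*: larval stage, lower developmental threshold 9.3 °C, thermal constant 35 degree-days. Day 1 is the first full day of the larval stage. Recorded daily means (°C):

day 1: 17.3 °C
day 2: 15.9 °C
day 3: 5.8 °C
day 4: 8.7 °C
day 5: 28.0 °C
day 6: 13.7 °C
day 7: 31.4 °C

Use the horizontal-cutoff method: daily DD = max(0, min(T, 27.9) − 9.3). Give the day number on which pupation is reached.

day 6

Daily DD above 9.3 °C (capped at 18.6): 8.0, 6.6, 0.0, 0.0, 18.6, 4.4, 18.6.
Cumulative: 8.0, 14.6, 14.6, 14.6, 33.2, 37.6, 56.2.
The total first reaches 35 DD on day 6.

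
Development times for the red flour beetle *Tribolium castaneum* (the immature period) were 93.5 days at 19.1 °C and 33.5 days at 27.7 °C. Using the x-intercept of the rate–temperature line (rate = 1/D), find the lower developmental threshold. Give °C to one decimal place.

Linear rate model ⇒ the product D·(T − T_b) is constant across temperatures.
93.5·(19.1 − T_b) = 33.5·(27.7 − T_b)
T_b = (93.5·19.1 − 33.5·27.7) / (93.5 − 33.5) = 857.90 / 60.0 = 14.298 °C ≈ 14.3 °C.

14.3 °C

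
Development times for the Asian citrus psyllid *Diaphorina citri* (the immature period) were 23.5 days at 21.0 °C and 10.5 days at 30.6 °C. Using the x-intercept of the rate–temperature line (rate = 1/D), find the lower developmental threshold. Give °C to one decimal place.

13.2 °C

Linear rate model ⇒ the product D·(T − T_b) is constant across temperatures.
23.5·(21.0 − T_b) = 10.5·(30.6 − T_b)
T_b = (23.5·21.0 − 10.5·30.6) / (23.5 − 10.5) = 172.20 / 13.0 = 13.246 °C ≈ 13.2 °C.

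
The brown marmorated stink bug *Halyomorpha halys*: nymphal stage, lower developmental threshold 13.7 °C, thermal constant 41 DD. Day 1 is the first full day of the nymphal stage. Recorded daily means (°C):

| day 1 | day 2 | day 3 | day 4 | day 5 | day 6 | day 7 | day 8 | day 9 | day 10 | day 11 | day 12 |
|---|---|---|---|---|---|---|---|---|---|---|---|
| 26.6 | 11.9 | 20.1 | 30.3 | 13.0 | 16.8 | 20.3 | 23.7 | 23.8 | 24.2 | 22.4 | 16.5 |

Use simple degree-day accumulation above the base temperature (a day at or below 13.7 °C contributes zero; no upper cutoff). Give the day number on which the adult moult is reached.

Daily DD above 13.7 °C: 12.9, 0.0, 6.4, 16.6, 0.0, 3.1, 6.6, 10.0, 10.1, 10.5, 8.7, 2.8.
Cumulative: 12.9, 12.9, 19.3, 35.9, 35.9, 39.0, 45.6, 55.6, 65.7, 76.2, 84.9, 87.7.
The total first reaches 41 DD on day 7.

day 7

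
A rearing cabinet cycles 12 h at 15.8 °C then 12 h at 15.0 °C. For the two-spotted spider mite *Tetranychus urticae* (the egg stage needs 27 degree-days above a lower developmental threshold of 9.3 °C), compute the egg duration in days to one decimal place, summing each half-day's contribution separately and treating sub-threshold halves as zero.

Day half: max(0, 15.8 − 9.3) × 0.5 = 6.5 × 0.5 = 3.25 DD.
Night half: max(0, 15.0 − 9.3) × 0.5 = 5.7 × 0.5 = 2.85 DD.
Per 24 h: 6.10 DD/day.
Duration = 27 / 6.10 = 4.426 ≈ 4.4 days.

4.4 days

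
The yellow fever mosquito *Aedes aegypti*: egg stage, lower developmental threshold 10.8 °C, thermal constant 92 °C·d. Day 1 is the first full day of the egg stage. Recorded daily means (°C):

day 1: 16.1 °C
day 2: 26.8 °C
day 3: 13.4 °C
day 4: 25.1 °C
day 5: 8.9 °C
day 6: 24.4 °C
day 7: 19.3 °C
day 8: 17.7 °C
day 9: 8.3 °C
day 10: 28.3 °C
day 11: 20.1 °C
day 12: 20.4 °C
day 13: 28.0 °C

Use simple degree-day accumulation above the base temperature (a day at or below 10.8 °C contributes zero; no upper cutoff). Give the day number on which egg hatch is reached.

day 11

Daily DD above 10.8 °C: 5.3, 16.0, 2.6, 14.3, 0.0, 13.6, 8.5, 6.9, 0.0, 17.5, 9.3, 9.6, 17.2.
Cumulative: 5.3, 21.3, 23.9, 38.2, 38.2, 51.8, 60.3, 67.2, 67.2, 84.7, 94.0, 103.6, 120.8.
The total first reaches 92 DD on day 11.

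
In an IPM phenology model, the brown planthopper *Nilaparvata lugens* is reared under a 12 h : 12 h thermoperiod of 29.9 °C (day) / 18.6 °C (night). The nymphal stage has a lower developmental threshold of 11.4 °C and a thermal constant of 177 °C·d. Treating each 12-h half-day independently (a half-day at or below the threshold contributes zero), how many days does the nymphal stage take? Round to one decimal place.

13.8 days

Day half: max(0, 29.9 − 11.4) × 0.5 = 18.5 × 0.5 = 9.25 DD.
Night half: max(0, 18.6 − 11.4) × 0.5 = 7.2 × 0.5 = 3.60 DD.
Per 24 h: 12.85 DD/day.
Duration = 177 / 12.85 = 13.774 ≈ 13.8 days.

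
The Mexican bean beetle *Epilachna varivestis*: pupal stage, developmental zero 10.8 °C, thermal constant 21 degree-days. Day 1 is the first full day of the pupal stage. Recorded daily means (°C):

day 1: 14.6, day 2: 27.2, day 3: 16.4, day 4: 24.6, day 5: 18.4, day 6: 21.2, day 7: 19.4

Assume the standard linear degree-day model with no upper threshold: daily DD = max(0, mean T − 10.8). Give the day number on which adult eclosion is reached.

Daily DD above 10.8 °C: 3.8, 16.4, 5.6, 13.8, 7.6, 10.4, 8.6.
Cumulative: 3.8, 20.2, 25.8, 39.6, 47.2, 57.6, 66.2.
The total first reaches 21 DD on day 3.

day 3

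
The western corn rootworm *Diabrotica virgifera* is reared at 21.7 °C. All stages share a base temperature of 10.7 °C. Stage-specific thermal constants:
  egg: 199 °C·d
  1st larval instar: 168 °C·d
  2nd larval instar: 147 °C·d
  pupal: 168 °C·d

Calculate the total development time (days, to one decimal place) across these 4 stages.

62.0 days

Daily accumulation at 21.7 °C = 21.7 − 10.7 = 11.0 DD/day.
Total K = 199 + 168 + 147 + 168 = 682 DD.
Total duration = 682 / 11.0 = 62.000 ≈ 62.0 days.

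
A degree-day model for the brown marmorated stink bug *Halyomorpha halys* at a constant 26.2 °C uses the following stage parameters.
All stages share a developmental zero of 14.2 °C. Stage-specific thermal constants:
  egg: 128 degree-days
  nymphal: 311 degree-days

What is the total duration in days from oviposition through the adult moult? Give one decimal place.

36.6 days

Daily accumulation at 26.2 °C = 26.2 − 14.2 = 12.0 DD/day.
Total K = 128 + 311 = 439 DD.
Total duration = 439 / 12.0 = 36.583 ≈ 36.6 days.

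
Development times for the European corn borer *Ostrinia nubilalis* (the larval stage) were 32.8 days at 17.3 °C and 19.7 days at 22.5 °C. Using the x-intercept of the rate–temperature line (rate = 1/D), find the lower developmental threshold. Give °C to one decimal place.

Equal thermal constants: D₁(T₁ − T_b) = D₂(T₂ − T_b).
32.8·(17.3 − T_b) = 19.7·(22.5 − T_b)
T_b = (32.8·17.3 − 19.7·22.5) / (32.8 − 19.7) = 124.19 / 13.1 = 9.480 °C ≈ 9.5 °C.

9.5 °C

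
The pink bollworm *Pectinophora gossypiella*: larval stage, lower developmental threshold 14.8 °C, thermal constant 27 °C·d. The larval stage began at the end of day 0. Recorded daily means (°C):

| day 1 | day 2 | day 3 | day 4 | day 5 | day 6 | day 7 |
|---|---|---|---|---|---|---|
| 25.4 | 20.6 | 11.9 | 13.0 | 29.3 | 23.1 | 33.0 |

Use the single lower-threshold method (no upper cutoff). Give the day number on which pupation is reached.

Daily DD above 14.8 °C: 10.6, 5.8, 0.0, 0.0, 14.5, 8.3, 18.2.
Cumulative: 10.6, 16.4, 16.4, 16.4, 30.9, 39.2, 57.4.
The total first reaches 27 DD on day 5.

day 5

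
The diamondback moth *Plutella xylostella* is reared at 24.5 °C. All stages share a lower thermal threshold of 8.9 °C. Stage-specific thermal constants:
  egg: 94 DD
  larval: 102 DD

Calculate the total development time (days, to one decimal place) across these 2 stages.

Daily accumulation at 24.5 °C = 24.5 − 8.9 = 15.6 DD/day.
Total K = 94 + 102 = 196 DD.
Total duration = 196 / 15.6 = 12.564 ≈ 12.6 days.

12.6 days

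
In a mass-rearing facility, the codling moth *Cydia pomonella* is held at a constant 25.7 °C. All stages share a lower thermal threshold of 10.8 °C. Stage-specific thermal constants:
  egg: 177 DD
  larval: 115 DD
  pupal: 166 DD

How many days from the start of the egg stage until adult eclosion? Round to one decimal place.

30.7 days

Daily accumulation at 25.7 °C = 25.7 − 10.8 = 14.9 DD/day.
Total K = 177 + 115 + 166 = 458 DD.
Total duration = 458 / 14.9 = 30.738 ≈ 30.7 days.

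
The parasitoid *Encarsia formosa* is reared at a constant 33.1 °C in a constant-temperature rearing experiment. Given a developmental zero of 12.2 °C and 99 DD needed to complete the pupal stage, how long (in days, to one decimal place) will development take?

Daily accumulation = 33.1 − 12.2 = 20.9 DD/day.
Duration = 99 / 20.9 = 4.737 ≈ 4.7 days.

4.7 days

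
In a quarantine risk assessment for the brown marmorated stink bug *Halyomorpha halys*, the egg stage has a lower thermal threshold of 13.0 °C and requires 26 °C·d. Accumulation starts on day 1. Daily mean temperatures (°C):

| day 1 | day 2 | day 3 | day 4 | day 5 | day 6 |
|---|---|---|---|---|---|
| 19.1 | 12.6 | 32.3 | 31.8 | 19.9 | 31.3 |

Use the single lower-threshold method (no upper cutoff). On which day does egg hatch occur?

Daily DD above 13.0 °C: 6.1, 0.0, 19.3, 18.8, 6.9, 18.3.
Cumulative: 6.1, 6.1, 25.4, 44.2, 51.1, 69.4.
The total first reaches 26 DD on day 4.

day 4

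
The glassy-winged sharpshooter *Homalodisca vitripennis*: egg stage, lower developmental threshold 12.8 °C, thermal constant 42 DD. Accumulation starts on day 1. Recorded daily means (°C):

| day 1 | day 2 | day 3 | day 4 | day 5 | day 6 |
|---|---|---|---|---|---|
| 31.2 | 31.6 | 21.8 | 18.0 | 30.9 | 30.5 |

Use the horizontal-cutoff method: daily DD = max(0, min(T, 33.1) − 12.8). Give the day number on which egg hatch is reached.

Daily DD above 12.8 °C (capped at 20.3): 18.4, 18.8, 9.0, 5.2, 18.1, 17.7.
Cumulative: 18.4, 37.2, 46.2, 51.4, 69.5, 87.2.
The total first reaches 42 DD on day 3.

day 3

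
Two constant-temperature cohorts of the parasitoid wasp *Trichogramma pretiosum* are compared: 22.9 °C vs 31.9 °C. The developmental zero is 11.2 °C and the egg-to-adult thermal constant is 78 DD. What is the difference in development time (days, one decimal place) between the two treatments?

At 22.9 °C: 78 / (22.9 − 11.2) = 78 / 11.7 = 6.667 d.
At 31.9 °C: 78 / (31.9 − 11.2) = 78 / 20.7 = 3.768 d.
Difference = |6.667 − 3.768| = 2.899 ≈ 2.9 days.

2.9 days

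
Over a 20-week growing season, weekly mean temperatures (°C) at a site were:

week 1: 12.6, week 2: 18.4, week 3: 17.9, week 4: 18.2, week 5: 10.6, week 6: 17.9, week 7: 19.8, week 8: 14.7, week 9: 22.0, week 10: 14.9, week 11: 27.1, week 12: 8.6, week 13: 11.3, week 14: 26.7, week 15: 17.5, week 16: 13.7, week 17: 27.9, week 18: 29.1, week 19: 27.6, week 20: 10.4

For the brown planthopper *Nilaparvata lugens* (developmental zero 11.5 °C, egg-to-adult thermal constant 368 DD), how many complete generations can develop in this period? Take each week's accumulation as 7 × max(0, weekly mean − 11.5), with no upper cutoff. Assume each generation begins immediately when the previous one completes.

Weekly DD (7 × max(0, T̄ − 11.5)): 7.7, 48.3, 44.8, 46.9, 0.0, 44.8, 58.1, 22.4, 73.5, 23.8, 109.2, 0.0, 0.0, 106.4, 42.0, 15.4, 114.8, 123.2, 112.7, 0.0.
Season total = 994.0 DD.
Complete generations = ⌊994.0 / 368⌋ = 2.

2 generations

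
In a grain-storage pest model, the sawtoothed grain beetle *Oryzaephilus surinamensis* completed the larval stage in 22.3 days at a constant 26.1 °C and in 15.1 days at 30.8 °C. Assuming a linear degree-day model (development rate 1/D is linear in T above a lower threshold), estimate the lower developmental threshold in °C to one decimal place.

Linear rate model ⇒ the product D·(T − T_b) is constant across temperatures.
22.3·(26.1 − T_b) = 15.1·(30.8 − T_b)
T_b = (22.3·26.1 − 15.1·30.8) / (22.3 − 15.1) = 116.95 / 7.2 = 16.243 °C ≈ 16.2 °C.

16.2 °C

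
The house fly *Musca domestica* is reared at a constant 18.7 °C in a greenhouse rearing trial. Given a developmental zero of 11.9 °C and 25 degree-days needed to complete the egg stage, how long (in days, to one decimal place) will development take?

3.7 days

Daily accumulation = 18.7 − 11.9 = 6.8 DD/day.
Duration = 25 / 6.8 = 3.676 ≈ 3.7 days.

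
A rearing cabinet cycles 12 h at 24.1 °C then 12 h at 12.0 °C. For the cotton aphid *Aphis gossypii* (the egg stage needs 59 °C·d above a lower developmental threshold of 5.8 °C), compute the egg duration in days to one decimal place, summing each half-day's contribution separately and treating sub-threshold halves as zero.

Day half: max(0, 24.1 − 5.8) × 0.5 = 18.3 × 0.5 = 9.15 DD.
Night half: max(0, 12.0 − 5.8) × 0.5 = 6.2 × 0.5 = 3.10 DD.
Per 24 h: 12.25 DD/day.
Duration = 59 / 12.25 = 4.816 ≈ 4.8 days.

4.8 days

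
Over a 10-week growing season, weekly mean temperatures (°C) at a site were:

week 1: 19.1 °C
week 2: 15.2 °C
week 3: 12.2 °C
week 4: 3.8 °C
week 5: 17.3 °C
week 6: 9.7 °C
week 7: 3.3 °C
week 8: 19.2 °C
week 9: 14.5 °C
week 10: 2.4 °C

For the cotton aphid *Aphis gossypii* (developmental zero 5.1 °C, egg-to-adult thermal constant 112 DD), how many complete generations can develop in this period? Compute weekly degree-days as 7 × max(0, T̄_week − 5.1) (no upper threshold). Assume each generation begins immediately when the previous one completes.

Weekly DD (7 × max(0, T̄ − 5.1)): 98.0, 70.7, 49.7, 0.0, 85.4, 32.2, 0.0, 98.7, 65.8, 0.0.
Season total = 500.5 DD.
Complete generations = ⌊500.5 / 112⌋ = 4.

4 generations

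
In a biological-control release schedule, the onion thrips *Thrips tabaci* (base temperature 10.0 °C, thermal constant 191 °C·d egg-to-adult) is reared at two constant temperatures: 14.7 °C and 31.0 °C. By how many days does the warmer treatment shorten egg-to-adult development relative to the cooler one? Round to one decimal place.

31.5 days

At 14.7 °C: 191 / (14.7 − 10.0) = 191 / 4.7 = 40.638 d.
At 31.0 °C: 191 / (31.0 − 10.0) = 191 / 21.0 = 9.095 d.
Difference = |40.638 − 9.095| = 31.543 ≈ 31.5 days.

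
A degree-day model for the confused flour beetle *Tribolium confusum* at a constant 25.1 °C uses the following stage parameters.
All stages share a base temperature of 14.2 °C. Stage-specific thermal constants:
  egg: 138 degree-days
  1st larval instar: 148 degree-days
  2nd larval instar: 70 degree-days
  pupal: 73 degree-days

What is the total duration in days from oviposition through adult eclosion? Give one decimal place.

Daily accumulation at 25.1 °C = 25.1 − 14.2 = 10.9 DD/day.
Total K = 138 + 148 + 70 + 73 = 429 DD.
Total duration = 429 / 10.9 = 39.358 ≈ 39.4 days.

39.4 days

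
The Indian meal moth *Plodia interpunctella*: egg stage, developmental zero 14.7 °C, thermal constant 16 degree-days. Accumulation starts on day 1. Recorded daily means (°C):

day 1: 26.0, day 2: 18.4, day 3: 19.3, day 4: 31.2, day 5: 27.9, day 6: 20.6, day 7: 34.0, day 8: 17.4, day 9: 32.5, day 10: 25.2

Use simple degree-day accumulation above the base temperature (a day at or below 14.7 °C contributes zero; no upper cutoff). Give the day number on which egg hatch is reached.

day 3

Daily DD above 14.7 °C: 11.3, 3.7, 4.6, 16.5, 13.2, 5.9, 19.3, 2.7, 17.8, 10.5.
Cumulative: 11.3, 15.0, 19.6, 36.1, 49.3, 55.2, 74.5, 77.2, 95.0, 105.5.
The total first reaches 16 DD on day 3.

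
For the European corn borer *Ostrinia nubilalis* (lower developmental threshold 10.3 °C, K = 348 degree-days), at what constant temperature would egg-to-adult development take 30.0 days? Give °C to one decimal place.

Required daily accumulation = 348 / 30.0 = 11.600 DD/day.
T = T_base + 11.600 = 10.3 + 11.600 = 21.900 ≈ 21.9 °C.

21.9 °C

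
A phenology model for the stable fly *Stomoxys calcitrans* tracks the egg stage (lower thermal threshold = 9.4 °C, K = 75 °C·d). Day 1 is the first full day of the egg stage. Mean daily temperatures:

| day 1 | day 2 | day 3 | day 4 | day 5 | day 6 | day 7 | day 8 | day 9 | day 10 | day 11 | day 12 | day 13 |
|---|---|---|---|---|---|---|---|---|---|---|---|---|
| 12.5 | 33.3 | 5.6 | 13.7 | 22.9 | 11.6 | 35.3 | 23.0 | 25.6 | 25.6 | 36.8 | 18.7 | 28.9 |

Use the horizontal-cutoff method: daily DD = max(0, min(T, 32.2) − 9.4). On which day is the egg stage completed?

day 8

Daily DD above 9.4 °C (capped at 22.8): 3.1, 22.8, 0.0, 4.3, 13.5, 2.2, 22.8, 13.6, 16.2, 16.2, 22.8, 9.3, 19.5.
Cumulative: 3.1, 25.9, 25.9, 30.2, 43.7, 45.9, 68.7, 82.3, 98.5, 114.7, 137.5, 146.8, 166.3.
The total first reaches 75 DD on day 8.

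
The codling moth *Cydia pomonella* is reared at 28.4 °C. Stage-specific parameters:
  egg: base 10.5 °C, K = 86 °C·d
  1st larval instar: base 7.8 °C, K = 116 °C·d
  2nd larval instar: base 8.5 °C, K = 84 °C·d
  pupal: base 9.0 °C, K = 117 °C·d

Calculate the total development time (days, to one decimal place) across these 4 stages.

20.7 days

egg: 86 / (28.4 − 10.5) = 86 / 17.9 = 4.804 d.
1st larval instar: 116 / (28.4 − 7.8) = 116 / 20.6 = 5.631 d.
2nd larval instar: 84 / (28.4 − 8.5) = 84 / 19.9 = 4.221 d.
pupal: 117 / (28.4 − 9.0) = 117 / 19.4 = 6.031 d.
Sum = 20.688 ≈ 20.7 days.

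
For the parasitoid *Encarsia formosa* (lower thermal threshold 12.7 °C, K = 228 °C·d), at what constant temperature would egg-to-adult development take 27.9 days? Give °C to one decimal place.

20.9 °C

Required daily accumulation = 228 / 27.9 = 8.172 DD/day.
T = T_base + 8.172 = 12.7 + 8.172 = 20.872 ≈ 20.9 °C.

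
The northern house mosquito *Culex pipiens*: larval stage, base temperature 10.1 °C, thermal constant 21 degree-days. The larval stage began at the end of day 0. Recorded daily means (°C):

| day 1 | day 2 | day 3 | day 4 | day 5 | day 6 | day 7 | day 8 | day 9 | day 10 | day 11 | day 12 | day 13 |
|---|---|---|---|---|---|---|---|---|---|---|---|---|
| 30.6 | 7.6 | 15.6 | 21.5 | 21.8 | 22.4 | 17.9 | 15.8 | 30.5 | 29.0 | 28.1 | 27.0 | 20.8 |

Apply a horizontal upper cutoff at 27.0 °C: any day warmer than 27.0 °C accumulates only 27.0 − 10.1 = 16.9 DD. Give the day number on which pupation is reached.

day 3

Daily DD above 10.1 °C (capped at 16.9): 16.9, 0.0, 5.5, 11.4, 11.7, 12.3, 7.8, 5.7, 16.9, 16.9, 16.9, 16.9, 10.7.
Cumulative: 16.9, 16.9, 22.4, 33.8, 45.5, 57.8, 65.6, 71.3, 88.2, 105.1, 122.0, 138.9, 149.6.
The total first reaches 21 DD on day 3.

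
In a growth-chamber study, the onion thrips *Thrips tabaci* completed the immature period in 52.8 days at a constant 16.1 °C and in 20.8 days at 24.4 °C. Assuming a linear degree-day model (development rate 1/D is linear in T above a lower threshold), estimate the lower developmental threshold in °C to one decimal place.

Equal thermal constants: D₁(T₁ − T_b) = D₂(T₂ − T_b).
52.8·(16.1 − T_b) = 20.8·(24.4 − T_b)
T_b = (52.8·16.1 − 20.8·24.4) / (52.8 − 20.8) = 342.56 / 32.0 = 10.705 °C ≈ 10.7 °C.

10.7 °C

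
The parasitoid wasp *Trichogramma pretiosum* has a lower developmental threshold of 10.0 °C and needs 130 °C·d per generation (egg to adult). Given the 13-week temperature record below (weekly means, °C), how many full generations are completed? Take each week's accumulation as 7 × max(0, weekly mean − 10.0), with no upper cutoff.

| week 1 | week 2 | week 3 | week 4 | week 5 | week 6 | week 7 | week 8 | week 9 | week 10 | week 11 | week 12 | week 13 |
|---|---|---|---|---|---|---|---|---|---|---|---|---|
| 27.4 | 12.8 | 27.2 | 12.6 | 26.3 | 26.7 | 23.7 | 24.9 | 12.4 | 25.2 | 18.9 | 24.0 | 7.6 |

7 generations

Weekly DD (7 × max(0, T̄ − 10.0)): 121.8, 19.6, 120.4, 18.2, 114.1, 116.9, 95.9, 104.3, 16.8, 106.4, 62.3, 98.0, 0.0.
Season total = 994.7 DD.
Complete generations = ⌊994.7 / 130⌋ = 7.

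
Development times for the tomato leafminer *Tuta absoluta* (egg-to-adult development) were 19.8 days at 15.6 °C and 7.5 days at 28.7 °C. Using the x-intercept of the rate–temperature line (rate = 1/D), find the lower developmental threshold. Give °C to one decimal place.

7.6 °C

Equal thermal constants: D₁(T₁ − T_b) = D₂(T₂ − T_b).
19.8·(15.6 − T_b) = 7.5·(28.7 − T_b)
T_b = (19.8·15.6 − 7.5·28.7) / (19.8 − 7.5) = 93.63 / 12.3 = 7.612 °C ≈ 7.6 °C.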